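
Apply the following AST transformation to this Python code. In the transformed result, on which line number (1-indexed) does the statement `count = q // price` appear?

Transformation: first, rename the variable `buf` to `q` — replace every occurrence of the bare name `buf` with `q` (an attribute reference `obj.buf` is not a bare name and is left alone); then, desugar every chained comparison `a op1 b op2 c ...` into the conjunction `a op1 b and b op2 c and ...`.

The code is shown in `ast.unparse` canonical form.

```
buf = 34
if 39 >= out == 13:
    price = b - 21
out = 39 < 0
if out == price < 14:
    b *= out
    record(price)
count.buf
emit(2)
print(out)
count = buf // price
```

Transformed code:
q = 34
if 39 >= out and out == 13:
    price = b - 21
out = 39 < 0
if out == price and price < 14:
    b *= out
    record(price)
count.buf
emit(2)
print(out)
count = q // price

11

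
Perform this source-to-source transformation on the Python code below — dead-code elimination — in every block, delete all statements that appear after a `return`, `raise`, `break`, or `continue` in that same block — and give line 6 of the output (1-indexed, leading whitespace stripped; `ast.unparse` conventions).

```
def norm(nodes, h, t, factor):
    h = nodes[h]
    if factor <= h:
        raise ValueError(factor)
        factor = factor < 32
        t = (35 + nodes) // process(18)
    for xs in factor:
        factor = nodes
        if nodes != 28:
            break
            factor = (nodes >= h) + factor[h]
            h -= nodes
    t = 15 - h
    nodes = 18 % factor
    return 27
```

Transformed code:
def norm(nodes, h, t, factor):
    h = nodes[h]
    if factor <= h:
        raise ValueError(factor)
    for xs in factor:
        factor = nodes
        if nodes != 28:
            break
    t = 15 - h
    nodes = 18 % factor
    return 27

factor = nodes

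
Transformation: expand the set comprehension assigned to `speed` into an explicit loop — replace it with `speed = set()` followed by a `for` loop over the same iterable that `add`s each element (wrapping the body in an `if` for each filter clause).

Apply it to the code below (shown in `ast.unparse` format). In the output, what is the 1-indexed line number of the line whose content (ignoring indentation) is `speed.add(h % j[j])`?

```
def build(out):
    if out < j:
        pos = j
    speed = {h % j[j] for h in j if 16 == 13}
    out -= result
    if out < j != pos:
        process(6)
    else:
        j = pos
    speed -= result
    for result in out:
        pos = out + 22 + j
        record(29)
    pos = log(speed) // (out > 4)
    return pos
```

Transformed code:
def build(out):
    if out < j:
        pos = j
    speed = set()
    for h in j:
        if 16 == 13:
            speed.add(h % j[j])
    out -= result
    if out < j != pos:
        process(6)
    else:
        j = pos
    speed -= result
    for result in out:
        pos = out + 22 + j
        record(29)
    pos = log(speed) // (out > 4)
    return pos

7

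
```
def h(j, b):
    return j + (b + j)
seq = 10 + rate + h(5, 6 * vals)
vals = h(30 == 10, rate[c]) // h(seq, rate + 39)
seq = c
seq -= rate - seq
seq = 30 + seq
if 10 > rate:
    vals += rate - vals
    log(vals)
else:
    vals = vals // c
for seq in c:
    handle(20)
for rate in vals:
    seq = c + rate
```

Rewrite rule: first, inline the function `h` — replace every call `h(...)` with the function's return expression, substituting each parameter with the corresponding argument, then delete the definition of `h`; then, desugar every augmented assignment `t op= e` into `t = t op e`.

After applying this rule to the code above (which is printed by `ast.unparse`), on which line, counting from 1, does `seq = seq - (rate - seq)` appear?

Transformed code:
seq = 10 + rate + (5 + (6 * vals + 5))
vals = ((30 == 10) + (rate[c] + (30 == 10))) // (seq + (rate + 39 + seq))
seq = c
seq = seq - (rate - seq)
seq = 30 + seq
if 10 > rate:
    vals = vals + (rate - vals)
    log(vals)
else:
    vals = vals // c
for seq in c:
    handle(20)
for rate in vals:
    seq = c + rate

4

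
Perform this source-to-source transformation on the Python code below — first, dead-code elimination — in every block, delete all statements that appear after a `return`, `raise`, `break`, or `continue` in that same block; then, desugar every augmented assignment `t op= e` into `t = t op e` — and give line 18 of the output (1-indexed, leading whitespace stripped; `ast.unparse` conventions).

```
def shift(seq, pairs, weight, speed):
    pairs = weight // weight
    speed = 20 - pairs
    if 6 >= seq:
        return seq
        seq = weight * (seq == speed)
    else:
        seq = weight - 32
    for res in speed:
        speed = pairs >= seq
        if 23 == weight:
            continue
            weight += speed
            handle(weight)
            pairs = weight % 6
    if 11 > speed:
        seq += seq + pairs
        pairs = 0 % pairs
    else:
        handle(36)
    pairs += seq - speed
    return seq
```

return seq

Transformed code:
def shift(seq, pairs, weight, speed):
    pairs = weight // weight
    speed = 20 - pairs
    if 6 >= seq:
        return seq
    else:
        seq = weight - 32
    for res in speed:
        speed = pairs >= seq
        if 23 == weight:
            continue
    if 11 > speed:
        seq = seq + (seq + pairs)
        pairs = 0 % pairs
    else:
        handle(36)
    pairs = pairs + (seq - speed)
    return seq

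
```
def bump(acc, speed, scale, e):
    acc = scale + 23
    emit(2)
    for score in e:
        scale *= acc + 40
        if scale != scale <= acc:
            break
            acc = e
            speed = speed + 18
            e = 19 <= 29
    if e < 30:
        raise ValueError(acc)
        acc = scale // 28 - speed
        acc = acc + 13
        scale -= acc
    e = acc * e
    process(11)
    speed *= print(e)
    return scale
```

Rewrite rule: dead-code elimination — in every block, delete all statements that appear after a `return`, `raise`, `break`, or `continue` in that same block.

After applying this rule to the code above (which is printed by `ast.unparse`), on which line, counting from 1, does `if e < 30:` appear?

Transformed code:
def bump(acc, speed, scale, e):
    acc = scale + 23
    emit(2)
    for score in e:
        scale *= acc + 40
        if scale != scale <= acc:
            break
    if e < 30:
        raise ValueError(acc)
    e = acc * e
    process(11)
    speed *= print(e)
    return scale

8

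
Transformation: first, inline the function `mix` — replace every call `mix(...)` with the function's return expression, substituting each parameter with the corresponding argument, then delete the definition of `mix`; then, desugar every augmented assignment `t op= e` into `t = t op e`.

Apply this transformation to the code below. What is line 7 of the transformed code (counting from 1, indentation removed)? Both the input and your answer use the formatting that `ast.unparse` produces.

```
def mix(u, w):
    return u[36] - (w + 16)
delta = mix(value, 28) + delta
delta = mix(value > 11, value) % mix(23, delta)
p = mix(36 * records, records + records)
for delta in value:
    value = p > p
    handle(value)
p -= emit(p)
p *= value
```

p = p - emit(p)

Transformed code:
delta = value[36] - (28 + 16) + delta
delta = ((value > 11)[36] - (value + 16)) % (23[36] - (delta + 16))
p = (36 * records)[36] - (records + records + 16)
for delta in value:
    value = p > p
    handle(value)
p = p - emit(p)
p = p * value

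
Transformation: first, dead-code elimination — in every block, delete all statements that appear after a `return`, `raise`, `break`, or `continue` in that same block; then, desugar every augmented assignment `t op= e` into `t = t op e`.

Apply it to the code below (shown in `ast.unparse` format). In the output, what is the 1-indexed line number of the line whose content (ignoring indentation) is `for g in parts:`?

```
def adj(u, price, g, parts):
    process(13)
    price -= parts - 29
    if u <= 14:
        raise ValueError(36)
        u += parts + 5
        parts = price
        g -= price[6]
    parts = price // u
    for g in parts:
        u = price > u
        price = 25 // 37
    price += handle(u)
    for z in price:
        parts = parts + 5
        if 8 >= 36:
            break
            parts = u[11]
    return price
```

Transformed code:
def adj(u, price, g, parts):
    process(13)
    price = price - (parts - 29)
    if u <= 14:
        raise ValueError(36)
    parts = price // u
    for g in parts:
        u = price > u
        price = 25 // 37
    price = price + handle(u)
    for z in price:
        parts = parts + 5
        if 8 >= 36:
            break
    return price

7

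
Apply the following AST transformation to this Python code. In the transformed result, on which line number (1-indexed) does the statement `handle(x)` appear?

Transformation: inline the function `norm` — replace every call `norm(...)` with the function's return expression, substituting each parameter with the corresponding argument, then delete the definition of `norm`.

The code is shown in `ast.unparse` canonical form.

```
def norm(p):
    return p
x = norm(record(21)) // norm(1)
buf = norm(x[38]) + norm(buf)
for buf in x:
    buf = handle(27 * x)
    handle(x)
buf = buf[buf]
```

5

Transformed code:
x = record(21) // 1
buf = x[38] + buf
for buf in x:
    buf = handle(27 * x)
    handle(x)
buf = buf[buf]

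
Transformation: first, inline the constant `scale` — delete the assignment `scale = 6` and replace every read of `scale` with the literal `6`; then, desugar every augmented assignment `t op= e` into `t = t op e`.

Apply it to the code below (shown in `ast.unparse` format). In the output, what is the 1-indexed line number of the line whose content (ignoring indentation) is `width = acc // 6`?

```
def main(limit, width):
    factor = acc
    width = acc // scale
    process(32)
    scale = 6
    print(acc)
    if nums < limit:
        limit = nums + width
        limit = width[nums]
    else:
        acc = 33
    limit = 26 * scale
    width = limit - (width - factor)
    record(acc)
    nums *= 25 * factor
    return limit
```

Transformed code:
def main(limit, width):
    factor = acc
    width = acc // 6
    process(32)
    print(acc)
    if nums < limit:
        limit = nums + width
        limit = width[nums]
    else:
        acc = 33
    limit = 26 * 6
    width = limit - (width - factor)
    record(acc)
    nums = nums * (25 * factor)
    return limit

3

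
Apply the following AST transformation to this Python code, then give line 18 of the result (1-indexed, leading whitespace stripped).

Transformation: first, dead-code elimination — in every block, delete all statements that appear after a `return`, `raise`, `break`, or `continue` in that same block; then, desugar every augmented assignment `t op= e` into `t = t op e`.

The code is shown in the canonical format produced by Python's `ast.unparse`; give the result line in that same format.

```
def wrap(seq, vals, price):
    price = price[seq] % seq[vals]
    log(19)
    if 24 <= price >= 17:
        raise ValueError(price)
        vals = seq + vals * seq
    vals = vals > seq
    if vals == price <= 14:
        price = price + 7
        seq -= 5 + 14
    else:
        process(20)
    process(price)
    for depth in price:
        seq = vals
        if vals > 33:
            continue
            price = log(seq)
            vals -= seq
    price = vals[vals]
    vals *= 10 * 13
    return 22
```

vals = vals * (10 * 13)

Transformed code:
def wrap(seq, vals, price):
    price = price[seq] % seq[vals]
    log(19)
    if 24 <= price >= 17:
        raise ValueError(price)
    vals = vals > seq
    if vals == price <= 14:
        price = price + 7
        seq = seq - (5 + 14)
    else:
        process(20)
    process(price)
    for depth in price:
        seq = vals
        if vals > 33:
            continue
    price = vals[vals]
    vals = vals * (10 * 13)
    return 22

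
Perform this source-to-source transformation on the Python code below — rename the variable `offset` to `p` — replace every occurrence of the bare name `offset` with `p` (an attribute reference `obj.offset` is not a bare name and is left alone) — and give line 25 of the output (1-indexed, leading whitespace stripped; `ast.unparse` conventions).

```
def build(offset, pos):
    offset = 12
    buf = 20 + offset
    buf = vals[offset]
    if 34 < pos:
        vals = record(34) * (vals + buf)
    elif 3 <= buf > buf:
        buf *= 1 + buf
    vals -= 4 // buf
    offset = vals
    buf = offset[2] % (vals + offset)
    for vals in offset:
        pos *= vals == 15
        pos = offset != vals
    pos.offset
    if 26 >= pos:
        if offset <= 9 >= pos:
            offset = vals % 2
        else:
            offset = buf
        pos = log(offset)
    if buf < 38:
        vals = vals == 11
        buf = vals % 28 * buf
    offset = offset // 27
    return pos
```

Transformed code:
def build(p, pos):
    p = 12
    buf = 20 + p
    buf = vals[p]
    if 34 < pos:
        vals = record(34) * (vals + buf)
    elif 3 <= buf > buf:
        buf *= 1 + buf
    vals -= 4 // buf
    p = vals
    buf = p[2] % (vals + p)
    for vals in p:
        pos *= vals == 15
        pos = p != vals
    pos.offset
    if 26 >= pos:
        if p <= 9 >= pos:
            p = vals % 2
        else:
            p = buf
        pos = log(p)
    if buf < 38:
        vals = vals == 11
        buf = vals % 28 * buf
    p = p // 27
    return pos

p = p // 27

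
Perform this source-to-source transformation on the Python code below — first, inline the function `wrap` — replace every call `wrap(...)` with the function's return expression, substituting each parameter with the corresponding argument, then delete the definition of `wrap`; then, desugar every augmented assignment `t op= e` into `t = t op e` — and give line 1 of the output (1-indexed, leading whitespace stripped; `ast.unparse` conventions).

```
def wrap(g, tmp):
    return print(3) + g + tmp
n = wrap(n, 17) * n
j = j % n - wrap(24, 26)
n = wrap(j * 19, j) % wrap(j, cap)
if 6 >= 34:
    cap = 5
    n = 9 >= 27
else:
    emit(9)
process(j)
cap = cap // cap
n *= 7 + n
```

Transformed code:
n = (print(3) + n + 17) * n
j = j % n - (print(3) + 24 + 26)
n = (print(3) + j * 19 + j) % (print(3) + j + cap)
if 6 >= 34:
    cap = 5
    n = 9 >= 27
else:
    emit(9)
process(j)
cap = cap // cap
n = n * (7 + n)

n = (print(3) + n + 17) * n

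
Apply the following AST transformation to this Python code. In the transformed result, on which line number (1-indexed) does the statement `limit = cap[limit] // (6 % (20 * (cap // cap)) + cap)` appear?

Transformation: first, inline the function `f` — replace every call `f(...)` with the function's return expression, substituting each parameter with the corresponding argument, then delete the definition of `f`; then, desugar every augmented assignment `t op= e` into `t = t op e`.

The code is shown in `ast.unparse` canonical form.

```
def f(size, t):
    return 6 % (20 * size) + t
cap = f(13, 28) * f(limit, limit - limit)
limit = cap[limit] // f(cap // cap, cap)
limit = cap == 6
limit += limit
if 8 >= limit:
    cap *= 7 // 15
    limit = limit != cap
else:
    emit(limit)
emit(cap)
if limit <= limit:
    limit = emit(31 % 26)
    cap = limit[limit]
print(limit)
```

2

Transformed code:
cap = (6 % (20 * 13) + 28) * (6 % (20 * limit) + (limit - limit))
limit = cap[limit] // (6 % (20 * (cap // cap)) + cap)
limit = cap == 6
limit = limit + limit
if 8 >= limit:
    cap = cap * (7 // 15)
    limit = limit != cap
else:
    emit(limit)
emit(cap)
if limit <= limit:
    limit = emit(31 % 26)
    cap = limit[limit]
print(limit)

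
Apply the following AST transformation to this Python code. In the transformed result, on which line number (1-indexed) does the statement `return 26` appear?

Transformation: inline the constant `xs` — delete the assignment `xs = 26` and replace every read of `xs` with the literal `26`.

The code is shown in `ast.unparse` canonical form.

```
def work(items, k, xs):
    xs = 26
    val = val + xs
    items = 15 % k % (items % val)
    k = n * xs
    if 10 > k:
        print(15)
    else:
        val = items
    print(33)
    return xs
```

10

Transformed code:
def work(items, k, xs):
    val = val + 26
    items = 15 % k % (items % val)
    k = n * 26
    if 10 > k:
        print(15)
    else:
        val = items
    print(33)
    return 26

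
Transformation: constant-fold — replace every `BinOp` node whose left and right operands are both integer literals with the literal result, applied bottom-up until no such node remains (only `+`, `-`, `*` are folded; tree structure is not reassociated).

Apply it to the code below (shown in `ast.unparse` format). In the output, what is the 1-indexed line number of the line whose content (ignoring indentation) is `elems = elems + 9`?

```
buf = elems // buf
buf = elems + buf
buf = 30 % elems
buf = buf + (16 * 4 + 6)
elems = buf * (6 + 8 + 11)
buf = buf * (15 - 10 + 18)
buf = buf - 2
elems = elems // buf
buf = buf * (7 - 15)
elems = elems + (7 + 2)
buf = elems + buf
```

Transformed code:
buf = elems // buf
buf = elems + buf
buf = 30 % elems
buf = buf + 70
elems = buf * 25
buf = buf * 23
buf = buf - 2
elems = elems // buf
buf = buf * -8
elems = elems + 9
buf = elems + buf

10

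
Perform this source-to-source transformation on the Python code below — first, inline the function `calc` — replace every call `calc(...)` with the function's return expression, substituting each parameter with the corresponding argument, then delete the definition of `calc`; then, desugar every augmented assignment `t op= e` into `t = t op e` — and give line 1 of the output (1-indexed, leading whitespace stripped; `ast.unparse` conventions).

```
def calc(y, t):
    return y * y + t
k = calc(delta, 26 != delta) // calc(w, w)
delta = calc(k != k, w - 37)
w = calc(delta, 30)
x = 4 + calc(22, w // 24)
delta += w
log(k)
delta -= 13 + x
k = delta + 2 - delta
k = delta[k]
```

Transformed code:
k = (delta * delta + (26 != delta)) // (w * w + w)
delta = (k != k) * (k != k) + (w - 37)
w = delta * delta + 30
x = 4 + (22 * 22 + w // 24)
delta = delta + w
log(k)
delta = delta - (13 + x)
k = delta + 2 - delta
k = delta[k]

k = (delta * delta + (26 != delta)) // (w * w + w)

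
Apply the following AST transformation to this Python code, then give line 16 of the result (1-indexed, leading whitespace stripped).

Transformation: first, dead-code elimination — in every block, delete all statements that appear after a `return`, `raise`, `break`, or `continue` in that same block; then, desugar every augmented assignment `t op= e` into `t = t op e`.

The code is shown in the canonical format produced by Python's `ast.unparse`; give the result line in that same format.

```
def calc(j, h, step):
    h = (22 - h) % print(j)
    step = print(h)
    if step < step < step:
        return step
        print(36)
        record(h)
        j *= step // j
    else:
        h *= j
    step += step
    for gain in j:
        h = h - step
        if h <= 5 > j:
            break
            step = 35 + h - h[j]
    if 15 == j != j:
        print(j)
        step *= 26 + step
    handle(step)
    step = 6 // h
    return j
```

handle(step)

Transformed code:
def calc(j, h, step):
    h = (22 - h) % print(j)
    step = print(h)
    if step < step < step:
        return step
    else:
        h = h * j
    step = step + step
    for gain in j:
        h = h - step
        if h <= 5 > j:
            break
    if 15 == j != j:
        print(j)
        step = step * (26 + step)
    handle(step)
    step = 6 // h
    return j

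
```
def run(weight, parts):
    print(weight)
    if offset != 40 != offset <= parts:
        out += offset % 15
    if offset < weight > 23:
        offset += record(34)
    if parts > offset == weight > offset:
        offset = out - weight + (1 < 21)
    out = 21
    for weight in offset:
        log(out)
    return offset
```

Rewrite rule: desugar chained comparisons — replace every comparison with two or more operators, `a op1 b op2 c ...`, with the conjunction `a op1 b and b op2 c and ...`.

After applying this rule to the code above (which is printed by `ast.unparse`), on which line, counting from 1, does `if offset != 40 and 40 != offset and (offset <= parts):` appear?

Transformed code:
def run(weight, parts):
    print(weight)
    if offset != 40 and 40 != offset and (offset <= parts):
        out += offset % 15
    if offset < weight and weight > 23:
        offset += record(34)
    if parts > offset and offset == weight and (weight > offset):
        offset = out - weight + (1 < 21)
    out = 21
    for weight in offset:
        log(out)
    return offset

3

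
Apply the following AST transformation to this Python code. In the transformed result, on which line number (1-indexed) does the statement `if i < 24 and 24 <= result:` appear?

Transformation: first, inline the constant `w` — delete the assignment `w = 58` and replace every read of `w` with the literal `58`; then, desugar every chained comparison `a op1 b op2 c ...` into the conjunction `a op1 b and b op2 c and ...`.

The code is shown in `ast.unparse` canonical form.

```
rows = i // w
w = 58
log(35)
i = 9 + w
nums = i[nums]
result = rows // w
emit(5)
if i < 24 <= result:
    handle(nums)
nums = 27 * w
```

7

Transformed code:
rows = i // 58
log(35)
i = 9 + 58
nums = i[nums]
result = rows // 58
emit(5)
if i < 24 and 24 <= result:
    handle(nums)
nums = 27 * 58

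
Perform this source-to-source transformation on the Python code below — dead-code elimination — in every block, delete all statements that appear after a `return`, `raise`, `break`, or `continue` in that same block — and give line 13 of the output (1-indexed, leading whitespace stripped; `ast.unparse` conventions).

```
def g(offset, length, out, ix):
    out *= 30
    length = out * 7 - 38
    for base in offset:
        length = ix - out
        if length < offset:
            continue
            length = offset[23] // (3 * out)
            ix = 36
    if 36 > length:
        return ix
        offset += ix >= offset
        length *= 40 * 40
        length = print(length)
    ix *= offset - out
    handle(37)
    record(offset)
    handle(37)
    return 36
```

Transformed code:
def g(offset, length, out, ix):
    out *= 30
    length = out * 7 - 38
    for base in offset:
        length = ix - out
        if length < offset:
            continue
    if 36 > length:
        return ix
    ix *= offset - out
    handle(37)
    record(offset)
    handle(37)
    return 36

handle(37)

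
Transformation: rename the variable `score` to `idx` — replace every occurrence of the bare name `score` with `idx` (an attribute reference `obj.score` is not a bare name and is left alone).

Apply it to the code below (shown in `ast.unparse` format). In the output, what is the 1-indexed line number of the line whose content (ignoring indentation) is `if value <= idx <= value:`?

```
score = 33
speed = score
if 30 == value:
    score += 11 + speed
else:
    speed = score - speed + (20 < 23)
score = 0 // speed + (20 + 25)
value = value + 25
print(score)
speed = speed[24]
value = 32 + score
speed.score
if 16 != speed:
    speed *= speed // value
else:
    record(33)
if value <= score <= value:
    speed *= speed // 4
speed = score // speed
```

Transformed code:
idx = 33
speed = idx
if 30 == value:
    idx += 11 + speed
else:
    speed = idx - speed + (20 < 23)
idx = 0 // speed + (20 + 25)
value = value + 25
print(idx)
speed = speed[24]
value = 32 + idx
speed.score
if 16 != speed:
    speed *= speed // value
else:
    record(33)
if value <= idx <= value:
    speed *= speed // 4
speed = idx // speed

17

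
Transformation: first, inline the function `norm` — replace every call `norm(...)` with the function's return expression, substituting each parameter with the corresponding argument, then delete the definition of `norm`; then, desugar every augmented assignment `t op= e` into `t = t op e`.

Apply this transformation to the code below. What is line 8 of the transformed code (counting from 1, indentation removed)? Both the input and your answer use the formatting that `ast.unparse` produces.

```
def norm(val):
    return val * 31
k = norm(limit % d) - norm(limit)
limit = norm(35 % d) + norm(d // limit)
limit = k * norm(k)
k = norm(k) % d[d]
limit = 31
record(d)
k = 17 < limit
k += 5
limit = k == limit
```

k = k + 5

Transformed code:
k = limit % d * 31 - limit * 31
limit = 35 % d * 31 + d // limit * 31
limit = k * (k * 31)
k = k * 31 % d[d]
limit = 31
record(d)
k = 17 < limit
k = k + 5
limit = k == limit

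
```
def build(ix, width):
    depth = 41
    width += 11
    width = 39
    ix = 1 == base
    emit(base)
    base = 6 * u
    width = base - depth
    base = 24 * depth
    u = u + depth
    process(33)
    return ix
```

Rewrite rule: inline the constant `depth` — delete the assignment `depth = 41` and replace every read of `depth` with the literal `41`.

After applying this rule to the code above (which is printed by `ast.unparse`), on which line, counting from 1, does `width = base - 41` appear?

Transformed code:
def build(ix, width):
    width += 11
    width = 39
    ix = 1 == base
    emit(base)
    base = 6 * u
    width = base - 41
    base = 24 * 41
    u = u + 41
    process(33)
    return ix

7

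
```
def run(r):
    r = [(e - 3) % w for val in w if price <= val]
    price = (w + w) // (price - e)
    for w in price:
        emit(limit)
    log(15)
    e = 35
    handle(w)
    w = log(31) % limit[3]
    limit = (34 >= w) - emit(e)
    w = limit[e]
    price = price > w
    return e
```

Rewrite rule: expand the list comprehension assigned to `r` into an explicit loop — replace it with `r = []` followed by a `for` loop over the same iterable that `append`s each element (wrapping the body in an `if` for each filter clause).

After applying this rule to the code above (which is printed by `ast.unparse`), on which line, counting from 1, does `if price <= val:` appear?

Transformed code:
def run(r):
    r = []
    for val in w:
        if price <= val:
            r.append((e - 3) % w)
    price = (w + w) // (price - e)
    for w in price:
        emit(limit)
    log(15)
    e = 35
    handle(w)
    w = log(31) % limit[3]
    limit = (34 >= w) - emit(e)
    w = limit[e]
    price = price > w
    return e

4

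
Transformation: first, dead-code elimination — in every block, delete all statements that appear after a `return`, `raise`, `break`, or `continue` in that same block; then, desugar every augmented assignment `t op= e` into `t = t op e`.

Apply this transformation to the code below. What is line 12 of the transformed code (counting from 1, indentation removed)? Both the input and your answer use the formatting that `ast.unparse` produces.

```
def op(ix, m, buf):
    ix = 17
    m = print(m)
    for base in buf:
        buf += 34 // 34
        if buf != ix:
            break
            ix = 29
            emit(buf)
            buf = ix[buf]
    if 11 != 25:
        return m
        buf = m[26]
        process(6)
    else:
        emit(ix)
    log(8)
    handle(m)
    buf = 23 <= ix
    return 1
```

Transformed code:
def op(ix, m, buf):
    ix = 17
    m = print(m)
    for base in buf:
        buf = buf + 34 // 34
        if buf != ix:
            break
    if 11 != 25:
        return m
    else:
        emit(ix)
    log(8)
    handle(m)
    buf = 23 <= ix
    return 1

log(8)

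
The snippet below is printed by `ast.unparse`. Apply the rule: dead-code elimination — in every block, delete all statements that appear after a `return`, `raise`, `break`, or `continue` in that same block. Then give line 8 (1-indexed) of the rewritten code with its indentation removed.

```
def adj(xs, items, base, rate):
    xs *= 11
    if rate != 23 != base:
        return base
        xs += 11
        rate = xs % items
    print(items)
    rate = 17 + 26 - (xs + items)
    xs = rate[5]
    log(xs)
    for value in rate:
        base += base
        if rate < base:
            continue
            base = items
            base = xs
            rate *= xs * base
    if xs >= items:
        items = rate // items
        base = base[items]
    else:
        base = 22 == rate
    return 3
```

Transformed code:
def adj(xs, items, base, rate):
    xs *= 11
    if rate != 23 != base:
        return base
    print(items)
    rate = 17 + 26 - (xs + items)
    xs = rate[5]
    log(xs)
    for value in rate:
        base += base
        if rate < base:
            continue
    if xs >= items:
        items = rate // items
        base = base[items]
    else:
        base = 22 == rate
    return 3

log(xs)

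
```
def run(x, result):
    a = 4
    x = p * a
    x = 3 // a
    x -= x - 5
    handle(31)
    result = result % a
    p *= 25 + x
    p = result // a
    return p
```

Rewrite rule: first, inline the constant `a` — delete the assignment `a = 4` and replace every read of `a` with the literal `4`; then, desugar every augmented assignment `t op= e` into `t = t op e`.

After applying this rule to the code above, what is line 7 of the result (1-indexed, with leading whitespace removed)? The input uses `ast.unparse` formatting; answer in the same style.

Transformed code:
def run(x, result):
    x = p * 4
    x = 3 // 4
    x = x - (x - 5)
    handle(31)
    result = result % 4
    p = p * (25 + x)
    p = result // 4
    return p

p = p * (25 + x)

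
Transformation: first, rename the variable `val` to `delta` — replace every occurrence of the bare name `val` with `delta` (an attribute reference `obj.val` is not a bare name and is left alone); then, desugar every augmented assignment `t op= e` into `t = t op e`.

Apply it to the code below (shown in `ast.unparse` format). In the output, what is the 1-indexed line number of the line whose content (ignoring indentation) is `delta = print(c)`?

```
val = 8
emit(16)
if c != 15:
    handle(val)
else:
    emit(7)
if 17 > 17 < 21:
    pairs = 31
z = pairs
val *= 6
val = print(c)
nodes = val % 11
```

Transformed code:
delta = 8
emit(16)
if c != 15:
    handle(delta)
else:
    emit(7)
if 17 > 17 < 21:
    pairs = 31
z = pairs
delta = delta * 6
delta = print(c)
nodes = delta % 11

11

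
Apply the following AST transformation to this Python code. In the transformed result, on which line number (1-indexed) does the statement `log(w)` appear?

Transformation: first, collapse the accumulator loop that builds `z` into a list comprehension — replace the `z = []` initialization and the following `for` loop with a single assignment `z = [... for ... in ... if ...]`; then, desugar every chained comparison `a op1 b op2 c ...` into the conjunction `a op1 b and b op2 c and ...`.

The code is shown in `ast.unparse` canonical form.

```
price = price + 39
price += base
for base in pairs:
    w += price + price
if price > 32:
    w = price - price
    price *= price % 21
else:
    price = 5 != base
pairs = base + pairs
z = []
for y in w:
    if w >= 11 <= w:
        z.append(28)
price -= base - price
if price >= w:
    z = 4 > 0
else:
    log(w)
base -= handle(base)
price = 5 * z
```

Transformed code:
price = price + 39
price += base
for base in pairs:
    w += price + price
if price > 32:
    w = price - price
    price *= price % 21
else:
    price = 5 != base
pairs = base + pairs
z = [28 for y in w if w >= 11 and 11 <= w]
price -= base - price
if price >= w:
    z = 4 > 0
else:
    log(w)
base -= handle(base)
price = 5 * z

16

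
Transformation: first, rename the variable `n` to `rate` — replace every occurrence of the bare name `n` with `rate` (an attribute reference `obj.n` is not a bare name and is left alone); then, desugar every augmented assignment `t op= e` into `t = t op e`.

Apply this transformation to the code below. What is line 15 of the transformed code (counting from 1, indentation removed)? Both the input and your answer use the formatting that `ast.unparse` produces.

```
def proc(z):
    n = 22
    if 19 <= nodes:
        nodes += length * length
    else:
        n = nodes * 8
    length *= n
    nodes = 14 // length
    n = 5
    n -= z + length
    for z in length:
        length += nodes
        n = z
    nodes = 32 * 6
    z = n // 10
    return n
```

Transformed code:
def proc(z):
    rate = 22
    if 19 <= nodes:
        nodes = nodes + length * length
    else:
        rate = nodes * 8
    length = length * rate
    nodes = 14 // length
    rate = 5
    rate = rate - (z + length)
    for z in length:
        length = length + nodes
        rate = z
    nodes = 32 * 6
    z = rate // 10
    return rate

z = rate // 10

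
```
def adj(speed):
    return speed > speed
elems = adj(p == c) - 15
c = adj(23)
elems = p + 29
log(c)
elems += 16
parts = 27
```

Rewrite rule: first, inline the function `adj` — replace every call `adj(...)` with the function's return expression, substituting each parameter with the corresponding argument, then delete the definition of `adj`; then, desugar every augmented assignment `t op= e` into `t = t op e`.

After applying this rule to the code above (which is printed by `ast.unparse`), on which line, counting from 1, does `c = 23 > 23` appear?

2

Transformed code:
elems = ((p == c) > (p == c)) - 15
c = 23 > 23
elems = p + 29
log(c)
elems = elems + 16
parts = 27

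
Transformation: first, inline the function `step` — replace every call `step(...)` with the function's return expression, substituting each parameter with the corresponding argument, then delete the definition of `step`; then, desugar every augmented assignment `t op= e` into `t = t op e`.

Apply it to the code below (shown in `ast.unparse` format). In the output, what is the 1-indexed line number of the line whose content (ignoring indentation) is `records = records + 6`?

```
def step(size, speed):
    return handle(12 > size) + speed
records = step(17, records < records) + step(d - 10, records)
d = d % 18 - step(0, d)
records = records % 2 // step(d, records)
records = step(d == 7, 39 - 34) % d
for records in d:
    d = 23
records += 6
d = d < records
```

Transformed code:
records = handle(12 > 17) + (records < records) + (handle(12 > d - 10) + records)
d = d % 18 - (handle(12 > 0) + d)
records = records % 2 // (handle(12 > d) + records)
records = (handle(12 > (d == 7)) + (39 - 34)) % d
for records in d:
    d = 23
records = records + 6
d = d < records

7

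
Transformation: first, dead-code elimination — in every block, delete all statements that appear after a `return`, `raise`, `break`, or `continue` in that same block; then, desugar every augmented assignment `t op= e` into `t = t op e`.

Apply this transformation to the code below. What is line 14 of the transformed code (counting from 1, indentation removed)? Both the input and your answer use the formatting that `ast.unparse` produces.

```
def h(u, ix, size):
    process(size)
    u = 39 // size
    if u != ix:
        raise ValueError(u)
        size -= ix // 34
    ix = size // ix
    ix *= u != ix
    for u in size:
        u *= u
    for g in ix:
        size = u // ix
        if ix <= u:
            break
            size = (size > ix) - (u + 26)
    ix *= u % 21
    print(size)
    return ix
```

Transformed code:
def h(u, ix, size):
    process(size)
    u = 39 // size
    if u != ix:
        raise ValueError(u)
    ix = size // ix
    ix = ix * (u != ix)
    for u in size:
        u = u * u
    for g in ix:
        size = u // ix
        if ix <= u:
            break
    ix = ix * (u % 21)
    print(size)
    return ix

ix = ix * (u % 21)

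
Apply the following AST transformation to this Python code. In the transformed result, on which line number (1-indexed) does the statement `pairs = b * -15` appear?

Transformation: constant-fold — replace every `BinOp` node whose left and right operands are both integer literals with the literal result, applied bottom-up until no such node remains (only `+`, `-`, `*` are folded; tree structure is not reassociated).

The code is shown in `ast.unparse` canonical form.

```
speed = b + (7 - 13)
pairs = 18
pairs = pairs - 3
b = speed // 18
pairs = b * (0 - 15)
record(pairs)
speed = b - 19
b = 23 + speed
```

5

Transformed code:
speed = b + -6
pairs = 18
pairs = pairs - 3
b = speed // 18
pairs = b * -15
record(pairs)
speed = b - 19
b = 23 + speed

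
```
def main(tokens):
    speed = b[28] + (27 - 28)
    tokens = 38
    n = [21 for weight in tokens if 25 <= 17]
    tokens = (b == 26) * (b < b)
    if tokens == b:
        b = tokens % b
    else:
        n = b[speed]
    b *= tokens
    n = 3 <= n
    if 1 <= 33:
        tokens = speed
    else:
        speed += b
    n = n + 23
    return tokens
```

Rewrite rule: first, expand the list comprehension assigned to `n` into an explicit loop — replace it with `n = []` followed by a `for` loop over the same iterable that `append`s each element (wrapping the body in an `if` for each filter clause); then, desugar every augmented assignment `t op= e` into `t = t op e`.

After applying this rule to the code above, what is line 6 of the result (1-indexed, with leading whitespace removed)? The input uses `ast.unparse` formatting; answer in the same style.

Transformed code:
def main(tokens):
    speed = b[28] + (27 - 28)
    tokens = 38
    n = []
    for weight in tokens:
        if 25 <= 17:
            n.append(21)
    tokens = (b == 26) * (b < b)
    if tokens == b:
        b = tokens % b
    else:
        n = b[speed]
    b = b * tokens
    n = 3 <= n
    if 1 <= 33:
        tokens = speed
    else:
        speed = speed + b
    n = n + 23
    return tokens

if 25 <= 17:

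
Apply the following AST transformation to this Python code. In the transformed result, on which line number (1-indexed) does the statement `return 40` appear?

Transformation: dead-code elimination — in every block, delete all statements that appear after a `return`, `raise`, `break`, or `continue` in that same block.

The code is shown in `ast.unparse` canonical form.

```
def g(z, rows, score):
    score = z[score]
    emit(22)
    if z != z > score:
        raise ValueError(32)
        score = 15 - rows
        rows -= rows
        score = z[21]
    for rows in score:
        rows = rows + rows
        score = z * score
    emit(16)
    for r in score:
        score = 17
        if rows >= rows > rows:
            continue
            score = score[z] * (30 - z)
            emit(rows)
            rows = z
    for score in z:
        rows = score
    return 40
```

Transformed code:
def g(z, rows, score):
    score = z[score]
    emit(22)
    if z != z > score:
        raise ValueError(32)
    for rows in score:
        rows = rows + rows
        score = z * score
    emit(16)
    for r in score:
        score = 17
        if rows >= rows > rows:
            continue
    for score in z:
        rows = score
    return 40

16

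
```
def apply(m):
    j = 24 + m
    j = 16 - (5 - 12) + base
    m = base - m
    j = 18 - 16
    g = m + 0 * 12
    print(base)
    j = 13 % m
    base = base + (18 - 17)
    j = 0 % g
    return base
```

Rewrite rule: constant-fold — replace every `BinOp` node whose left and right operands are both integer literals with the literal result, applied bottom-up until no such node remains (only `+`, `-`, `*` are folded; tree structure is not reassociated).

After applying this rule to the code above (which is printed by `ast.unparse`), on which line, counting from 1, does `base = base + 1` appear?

Transformed code:
def apply(m):
    j = 24 + m
    j = 23 + base
    m = base - m
    j = 2
    g = m + 0
    print(base)
    j = 13 % m
    base = base + 1
    j = 0 % g
    return base

9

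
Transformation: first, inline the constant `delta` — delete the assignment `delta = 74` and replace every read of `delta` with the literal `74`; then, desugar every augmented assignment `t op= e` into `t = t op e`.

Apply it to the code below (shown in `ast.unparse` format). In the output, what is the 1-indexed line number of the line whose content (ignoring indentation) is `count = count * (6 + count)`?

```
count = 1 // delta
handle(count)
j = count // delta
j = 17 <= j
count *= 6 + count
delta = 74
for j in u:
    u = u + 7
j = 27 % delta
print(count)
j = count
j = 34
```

Transformed code:
count = 1 // 74
handle(count)
j = count // 74
j = 17 <= j
count = count * (6 + count)
for j in u:
    u = u + 7
j = 27 % 74
print(count)
j = count
j = 34

5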